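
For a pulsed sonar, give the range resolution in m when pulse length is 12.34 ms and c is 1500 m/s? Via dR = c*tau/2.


9.255 m


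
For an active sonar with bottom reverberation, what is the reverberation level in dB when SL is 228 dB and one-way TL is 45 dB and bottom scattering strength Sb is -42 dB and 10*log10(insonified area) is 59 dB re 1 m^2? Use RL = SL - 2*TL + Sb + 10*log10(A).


155 dB


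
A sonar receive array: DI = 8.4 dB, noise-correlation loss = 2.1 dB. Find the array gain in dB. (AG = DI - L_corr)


AG = DI - L_corr = 8.4 - 2.1 = 6.3

6.3 dB


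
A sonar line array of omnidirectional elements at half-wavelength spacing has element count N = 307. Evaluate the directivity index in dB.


DI = 10*log10(307) = 24.87

24.87 dB


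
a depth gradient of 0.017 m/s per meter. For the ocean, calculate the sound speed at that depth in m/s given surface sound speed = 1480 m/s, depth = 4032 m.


c = 1480 + 0.017 * 4032 = 1548.544

1548.544 m/s


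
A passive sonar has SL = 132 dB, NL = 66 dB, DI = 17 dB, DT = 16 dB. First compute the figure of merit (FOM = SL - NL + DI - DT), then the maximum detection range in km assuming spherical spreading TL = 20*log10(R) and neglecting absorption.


Step 1: FOM = SL - NL + DI - DT = 132 - 66 + 17 - 16 = 67 dB
Step 2: at max range FOM = TL = 20*log10(R), so R = 10^(67/20) = 2238.72 m = 2.24 km

2.24 km


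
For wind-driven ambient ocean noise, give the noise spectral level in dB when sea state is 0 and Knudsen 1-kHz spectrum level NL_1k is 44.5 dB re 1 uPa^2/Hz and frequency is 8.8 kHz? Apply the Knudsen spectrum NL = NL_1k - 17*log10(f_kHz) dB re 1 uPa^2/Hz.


28.44 dB


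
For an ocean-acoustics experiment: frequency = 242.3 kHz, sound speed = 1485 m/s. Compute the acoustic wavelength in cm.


lambda = c/f = 1485 / 242300 = 0.0061 m = 0.61 cm

0.61 cm


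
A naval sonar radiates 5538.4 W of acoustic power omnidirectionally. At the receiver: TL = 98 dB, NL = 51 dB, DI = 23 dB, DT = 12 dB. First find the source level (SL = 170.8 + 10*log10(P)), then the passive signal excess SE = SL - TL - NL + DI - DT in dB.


Step 1: SL = 170.8 + 10*log10(5538.4) = 208.23 dB
Step 2: SE = SL - TL - NL + DI - DT = 208.23 - 98 - 51 + 23 - 12 = 70.23

70.23 dB


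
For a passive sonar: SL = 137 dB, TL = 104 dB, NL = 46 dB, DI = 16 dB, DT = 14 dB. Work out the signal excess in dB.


-11 dB


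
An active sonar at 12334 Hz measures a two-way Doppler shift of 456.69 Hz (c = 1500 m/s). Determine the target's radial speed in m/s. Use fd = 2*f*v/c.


27.77 m/s


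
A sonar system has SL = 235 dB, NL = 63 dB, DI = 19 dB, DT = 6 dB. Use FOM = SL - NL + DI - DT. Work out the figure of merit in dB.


FOM = SL - NL + DI - DT = 235 - 63 + 19 - 6 = 185

185 dB


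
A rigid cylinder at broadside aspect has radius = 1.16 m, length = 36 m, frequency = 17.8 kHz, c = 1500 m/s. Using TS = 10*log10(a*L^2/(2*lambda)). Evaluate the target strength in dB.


lambda = 1500/17800 = 0.08427 m
TS = 10*log10(1.16*36^2/(2*0.08427)) = 39.5

39.5 dB


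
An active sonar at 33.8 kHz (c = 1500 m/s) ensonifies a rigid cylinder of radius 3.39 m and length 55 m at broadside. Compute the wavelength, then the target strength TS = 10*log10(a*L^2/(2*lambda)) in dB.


Step 1: lambda = c/f = 1500/33800 = 0.04438 m
Step 2: TS = 10*log10(a*L^2/(2*lambda)) = 10*log10(3.39*55^2/(2*0.04438)) = 50.63

50.63 dB


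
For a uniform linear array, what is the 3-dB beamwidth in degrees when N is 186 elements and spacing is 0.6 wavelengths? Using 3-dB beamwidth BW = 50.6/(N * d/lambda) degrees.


0.45 deg


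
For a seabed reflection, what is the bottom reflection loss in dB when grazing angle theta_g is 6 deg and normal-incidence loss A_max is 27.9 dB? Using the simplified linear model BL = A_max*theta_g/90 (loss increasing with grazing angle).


BL = A_max * theta_g / 90 = 27.9 * 6 / 90 = 1.86

1.86 dB


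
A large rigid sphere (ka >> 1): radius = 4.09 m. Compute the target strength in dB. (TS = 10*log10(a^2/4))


TS = 10*log10(4.09^2 / 4) = 10*log10(4.182025) = 6.21

6.21 dB


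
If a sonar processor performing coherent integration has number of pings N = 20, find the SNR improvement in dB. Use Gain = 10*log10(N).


Gain = 10*log10(20) = 13.01

13.01 dB


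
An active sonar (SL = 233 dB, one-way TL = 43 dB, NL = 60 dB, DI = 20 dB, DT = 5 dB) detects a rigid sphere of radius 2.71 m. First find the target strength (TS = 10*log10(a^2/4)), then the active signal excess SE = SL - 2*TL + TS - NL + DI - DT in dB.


Step 1: TS = 10*log10(2.71^2/4) = 2.64 dB
Step 2: SE = SL - 2*TL + TS - NL + DI - DT = 233 - 2*43 + (2.64) - 60 + 20 - 5 = 104.64

104.64 dB


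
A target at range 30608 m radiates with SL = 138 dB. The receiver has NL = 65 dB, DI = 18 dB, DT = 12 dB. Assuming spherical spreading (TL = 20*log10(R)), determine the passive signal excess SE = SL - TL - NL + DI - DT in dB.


-10.72 dB


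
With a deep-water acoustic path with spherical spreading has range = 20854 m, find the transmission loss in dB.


TL = 20*log10(20854) = 86.38

86.38 dB


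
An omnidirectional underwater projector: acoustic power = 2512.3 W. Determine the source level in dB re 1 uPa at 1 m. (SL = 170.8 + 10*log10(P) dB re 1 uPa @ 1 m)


SL = 170.8 + 10*log10(2512.3) = 170.8 + 34.0 = 204.8

204.8 dB


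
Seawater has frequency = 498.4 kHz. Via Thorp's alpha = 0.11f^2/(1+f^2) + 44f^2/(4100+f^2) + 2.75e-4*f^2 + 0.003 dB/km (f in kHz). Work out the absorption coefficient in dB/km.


f^2 = 248402.56
alpha = 0.11*248402.56/(1+248402.56) + 44*248402.56/(4100+248402.56) + 2.75e-4*248402.56 + 0.003 = 111.709

111.709 dB/km


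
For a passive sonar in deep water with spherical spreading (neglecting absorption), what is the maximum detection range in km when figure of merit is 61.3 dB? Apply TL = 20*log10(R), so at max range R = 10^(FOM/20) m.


At max range FOM = TL, so 20*log10(R) = 61.3
R = 10^(61.3/20) = 1161.45 m = 1.16 km

1.16 km


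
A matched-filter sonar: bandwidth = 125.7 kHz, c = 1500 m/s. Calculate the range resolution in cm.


0.6 cm


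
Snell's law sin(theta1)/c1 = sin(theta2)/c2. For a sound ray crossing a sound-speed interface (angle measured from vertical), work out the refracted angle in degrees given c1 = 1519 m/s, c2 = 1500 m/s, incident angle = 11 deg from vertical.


10.86 deg


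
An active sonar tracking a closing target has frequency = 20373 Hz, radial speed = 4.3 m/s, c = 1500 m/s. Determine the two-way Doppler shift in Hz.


fd = 2*f*v/c = 2 * 20373 * 4.3 / 1500 = 116.81

116.81 Hz


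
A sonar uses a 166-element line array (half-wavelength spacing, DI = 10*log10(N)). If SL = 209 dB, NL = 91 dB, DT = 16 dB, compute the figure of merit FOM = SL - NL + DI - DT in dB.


Step 1: DI = 10*log10(166) = 22.2 dB
Step 2: FOM = SL - NL + DI - DT = 209 - 91 + 22.2 - 16 = 124.2

124.2 dB


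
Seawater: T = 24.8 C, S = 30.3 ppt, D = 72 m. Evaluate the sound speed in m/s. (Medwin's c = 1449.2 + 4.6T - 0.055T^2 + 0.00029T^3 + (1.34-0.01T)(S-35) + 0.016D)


c = 1449.2 + 4.6*24.8 - 0.055*24.8^2 + 0.00029*24.8^3 + (1.34 - 0.01*24.8)*(30.3 - 35) + 0.016*72 = 1529.9

1529.9 m/s


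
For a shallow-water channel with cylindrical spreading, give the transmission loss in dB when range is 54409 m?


47.36 dB


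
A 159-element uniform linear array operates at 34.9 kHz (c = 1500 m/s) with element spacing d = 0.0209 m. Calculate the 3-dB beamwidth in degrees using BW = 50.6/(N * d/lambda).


Step 1: lambda = 1500/34900 = 0.04298 m
Step 2: d/lambda = 0.0209/0.04298 = 0.4863
Step 3: BW = 50.6/(N * d/lambda) = 50.6/(159 * 0.4863) = 0.65

0.65 deg


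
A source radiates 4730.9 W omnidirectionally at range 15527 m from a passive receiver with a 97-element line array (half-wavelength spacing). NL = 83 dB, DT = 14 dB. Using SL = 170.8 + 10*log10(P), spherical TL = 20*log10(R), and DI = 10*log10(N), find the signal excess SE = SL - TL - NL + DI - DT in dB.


Step 1: SL = 170.8 + 10*log10(4730.9) = 207.55 dB
Step 2: TL = 20*log10(15527) = 83.82 dB
Step 3: DI = 10*log10(97) = 19.87 dB
Step 4: SE = SL - TL - NL + DI - DT = 207.55 - 83.82 - 83 + 19.87 - 14 = 46.6

46.6 dB


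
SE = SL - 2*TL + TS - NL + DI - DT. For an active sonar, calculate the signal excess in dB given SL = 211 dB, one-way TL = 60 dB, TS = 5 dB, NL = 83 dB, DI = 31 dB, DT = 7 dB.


SE = SL - 2*TL + TS - NL + DI - DT = 211 - 2*60 + (5) - 83 + 31 - 7 = 37

37 dB


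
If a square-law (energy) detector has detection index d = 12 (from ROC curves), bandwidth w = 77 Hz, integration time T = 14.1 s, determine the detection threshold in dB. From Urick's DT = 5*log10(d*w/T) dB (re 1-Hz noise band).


9.08 dB


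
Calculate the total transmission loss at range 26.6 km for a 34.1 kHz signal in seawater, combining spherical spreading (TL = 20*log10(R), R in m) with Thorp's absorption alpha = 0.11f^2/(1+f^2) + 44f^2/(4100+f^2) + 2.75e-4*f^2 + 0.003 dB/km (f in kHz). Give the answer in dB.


Step 1 (Thorp): alpha = 0.11*1162.81/(1+1162.81) + 44*1162.81/(4100+1162.81) + 2.75e-4*1162.81 + 0.003 = 10.1544 dB/km
Step 2: TL_spread = 20*log10(26600) = 88.5 dB
Step 3: TL_abs = alpha*R = 10.1544 * 26.6 = 270.11 dB
Step 4: TL_total = 88.5 + 270.11 = 358.61

358.61 dB


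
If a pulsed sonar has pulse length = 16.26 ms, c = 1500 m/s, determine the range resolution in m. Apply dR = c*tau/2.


12.195 m


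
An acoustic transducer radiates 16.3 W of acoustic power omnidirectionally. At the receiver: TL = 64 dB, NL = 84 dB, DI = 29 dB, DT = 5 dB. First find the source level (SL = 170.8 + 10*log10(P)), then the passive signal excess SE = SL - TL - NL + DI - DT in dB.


Step 1: SL = 170.8 + 10*log10(16.3) = 182.92 dB
Step 2: SE = SL - TL - NL + DI - DT = 182.92 - 64 - 84 + 29 - 5 = 58.92

58.92 dB


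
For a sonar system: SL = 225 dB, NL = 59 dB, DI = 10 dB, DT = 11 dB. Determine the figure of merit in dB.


FOM = SL - NL + DI - DT = 225 - 59 + 10 - 11 = 165

165 dB


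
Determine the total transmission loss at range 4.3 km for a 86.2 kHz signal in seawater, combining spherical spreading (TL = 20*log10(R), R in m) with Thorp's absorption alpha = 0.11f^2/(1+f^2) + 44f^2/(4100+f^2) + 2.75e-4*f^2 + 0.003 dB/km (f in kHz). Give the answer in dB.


Step 1 (Thorp): alpha = 0.11*7430.44/(1+7430.44) + 44*7430.44/(4100+7430.44) + 2.75e-4*7430.44 + 0.003 = 30.5108 dB/km
Step 2: TL_spread = 20*log10(4300) = 72.67 dB
Step 3: TL_abs = alpha*R = 30.5108 * 4.3 = 131.2 dB
Step 4: TL_total = 72.67 + 131.2 = 203.87

203.87 dB


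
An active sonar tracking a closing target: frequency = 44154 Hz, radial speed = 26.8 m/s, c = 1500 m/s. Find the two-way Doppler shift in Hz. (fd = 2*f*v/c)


fd = 2*f*v/c = 2 * 44154 * 26.8 / 1500 = 1577.77

1577.77 Hz


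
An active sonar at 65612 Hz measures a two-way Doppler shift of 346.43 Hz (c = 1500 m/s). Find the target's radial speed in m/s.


3.96 m/s


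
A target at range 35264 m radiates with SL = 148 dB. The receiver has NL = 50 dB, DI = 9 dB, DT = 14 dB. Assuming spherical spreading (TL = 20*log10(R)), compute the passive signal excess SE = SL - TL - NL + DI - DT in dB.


2.05 dB


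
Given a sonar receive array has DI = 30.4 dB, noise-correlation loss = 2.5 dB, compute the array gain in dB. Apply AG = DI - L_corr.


AG = DI - L_corr = 30.4 - 2.5 = 27.9

27.9 dB


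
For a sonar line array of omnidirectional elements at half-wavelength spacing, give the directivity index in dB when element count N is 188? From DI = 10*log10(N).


DI = 10*log10(188) = 22.74

22.74 dB


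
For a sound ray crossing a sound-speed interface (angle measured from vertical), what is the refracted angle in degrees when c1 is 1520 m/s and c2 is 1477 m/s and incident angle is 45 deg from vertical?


sin(theta2) = (c2/c1)*sin(theta1) = (1477/1520)*sin(45 deg) = 0.6871
theta2 = arcsin(0.6871) = 43.4

43.4 deg


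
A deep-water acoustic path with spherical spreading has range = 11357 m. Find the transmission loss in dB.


TL = 20*log10(11357) = 81.11

81.11 dB


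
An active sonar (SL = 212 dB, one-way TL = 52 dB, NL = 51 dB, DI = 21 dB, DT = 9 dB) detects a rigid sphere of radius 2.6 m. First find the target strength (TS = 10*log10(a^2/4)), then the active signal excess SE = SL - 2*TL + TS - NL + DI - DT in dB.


Step 1: TS = 10*log10(2.6^2/4) = 2.28 dB
Step 2: SE = SL - 2*TL + TS - NL + DI - DT = 212 - 2*52 + (2.28) - 51 + 21 - 9 = 71.28

71.28 dB


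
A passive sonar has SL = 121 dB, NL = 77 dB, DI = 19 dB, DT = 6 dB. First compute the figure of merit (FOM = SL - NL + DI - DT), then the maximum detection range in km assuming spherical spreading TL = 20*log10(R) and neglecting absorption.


Step 1: FOM = SL - NL + DI - DT = 121 - 77 + 19 - 6 = 57 dB
Step 2: at max range FOM = TL = 20*log10(R), so R = 10^(57/20) = 707.95 m = 0.71 km

0.71 km


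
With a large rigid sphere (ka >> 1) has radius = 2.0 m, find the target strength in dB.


TS = 10*log10(2.0^2 / 4) = 10*log10(1.0) = 0.0

0.0 dB


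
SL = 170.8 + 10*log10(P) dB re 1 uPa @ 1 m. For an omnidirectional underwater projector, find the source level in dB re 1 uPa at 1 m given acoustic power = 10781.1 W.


SL = 170.8 + 10*log10(10781.1) = 170.8 + 40.33 = 211.13

211.13 dB


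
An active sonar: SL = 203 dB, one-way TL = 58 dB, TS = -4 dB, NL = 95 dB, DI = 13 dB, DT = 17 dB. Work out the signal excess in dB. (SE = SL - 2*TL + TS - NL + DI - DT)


SE = SL - 2*TL + TS - NL + DI - DT = 203 - 2*58 + (-4) - 95 + 13 - 17 = -16

-16 dB


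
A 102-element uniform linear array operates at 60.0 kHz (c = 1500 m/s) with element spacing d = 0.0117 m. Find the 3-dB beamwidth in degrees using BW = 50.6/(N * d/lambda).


Step 1: lambda = 1500/60000 = 0.025 m
Step 2: d/lambda = 0.0117/0.025 = 0.468
Step 3: BW = 50.6/(N * d/lambda) = 50.6/(102 * 0.468) = 1.06

1.06 deg


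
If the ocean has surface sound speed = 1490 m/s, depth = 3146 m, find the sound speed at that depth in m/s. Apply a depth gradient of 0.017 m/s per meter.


c = 1490 + 0.017 * 3146 = 1543.482

1543.482 m/s


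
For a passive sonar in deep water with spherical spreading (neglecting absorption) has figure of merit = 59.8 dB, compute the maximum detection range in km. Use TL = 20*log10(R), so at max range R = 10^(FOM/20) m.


At max range FOM = TL, so 20*log10(R) = 59.8
R = 10^(59.8/20) = 977.24 m = 0.98 km

0.98 km


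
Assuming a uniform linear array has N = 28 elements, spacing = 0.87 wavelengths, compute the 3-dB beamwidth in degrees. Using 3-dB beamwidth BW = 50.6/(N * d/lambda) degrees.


BW = 50.6 / (28 * 0.87) = 50.6 / 24.36 = 2.08

2.08 deg


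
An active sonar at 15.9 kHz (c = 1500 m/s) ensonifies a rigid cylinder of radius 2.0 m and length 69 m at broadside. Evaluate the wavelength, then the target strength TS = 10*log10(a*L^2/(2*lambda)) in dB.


Step 1: lambda = c/f = 1500/15900 = 0.09434 m
Step 2: TS = 10*log10(a*L^2/(2*lambda)) = 10*log10(2.0*69^2/(2*0.09434)) = 47.03

47.03 dB


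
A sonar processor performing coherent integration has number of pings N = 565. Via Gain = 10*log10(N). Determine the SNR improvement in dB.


Gain = 10*log10(565) = 27.52

27.52 dB


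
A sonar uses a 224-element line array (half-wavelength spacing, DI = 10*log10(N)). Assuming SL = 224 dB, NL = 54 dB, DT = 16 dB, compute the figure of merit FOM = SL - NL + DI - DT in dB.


Step 1: DI = 10*log10(224) = 23.5 dB
Step 2: FOM = SL - NL + DI - DT = 224 - 54 + 23.5 - 16 = 177.5

177.5 dB


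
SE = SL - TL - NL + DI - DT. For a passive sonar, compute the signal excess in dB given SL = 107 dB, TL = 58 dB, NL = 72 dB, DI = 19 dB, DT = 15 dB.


SE = SL - TL - NL + DI - DT = 107 - 58 - 72 + 19 - 15 = -19

-19 dB


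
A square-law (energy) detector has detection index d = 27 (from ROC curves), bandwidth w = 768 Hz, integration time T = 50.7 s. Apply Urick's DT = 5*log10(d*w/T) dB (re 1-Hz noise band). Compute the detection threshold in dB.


DT = 5*log10(d*w/T) = 5*log10(27 * 768 / 50.7) = 5*log10(408.99) = 13.06

13.06 dB


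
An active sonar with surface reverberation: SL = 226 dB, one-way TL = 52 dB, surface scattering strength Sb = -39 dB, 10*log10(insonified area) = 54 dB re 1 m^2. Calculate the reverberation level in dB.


137 dB


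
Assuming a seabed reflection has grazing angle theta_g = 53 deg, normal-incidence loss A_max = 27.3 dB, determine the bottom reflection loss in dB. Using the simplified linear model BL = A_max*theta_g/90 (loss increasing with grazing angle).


BL = A_max * theta_g / 90 = 27.3 * 53 / 90 = 16.08

16.08 dB


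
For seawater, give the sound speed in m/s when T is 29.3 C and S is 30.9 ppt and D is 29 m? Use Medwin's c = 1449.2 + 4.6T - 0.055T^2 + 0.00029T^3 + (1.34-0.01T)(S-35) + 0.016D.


1540.23 m/s


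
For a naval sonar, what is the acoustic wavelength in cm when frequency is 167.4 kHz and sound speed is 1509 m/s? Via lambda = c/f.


0.9 cm


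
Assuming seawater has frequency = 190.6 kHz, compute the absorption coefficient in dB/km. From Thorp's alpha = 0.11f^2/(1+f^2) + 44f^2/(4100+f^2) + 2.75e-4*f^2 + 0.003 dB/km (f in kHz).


f^2 = 36328.36
alpha = 0.11*36328.36/(1+36328.36) + 44*36328.36/(4100+36328.36) + 2.75e-4*36328.36 + 0.003 = 49.641

49.641 dB/km


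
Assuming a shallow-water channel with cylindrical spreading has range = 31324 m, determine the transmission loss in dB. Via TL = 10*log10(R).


TL = 10*log10(31324) = 44.96

44.96 dB


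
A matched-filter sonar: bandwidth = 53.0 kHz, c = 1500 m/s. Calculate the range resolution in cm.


dR = c/(2*BW) = 1500 / (2 * 53.0e3) = 0.0142 m = 1.42 cm

1.42 cm


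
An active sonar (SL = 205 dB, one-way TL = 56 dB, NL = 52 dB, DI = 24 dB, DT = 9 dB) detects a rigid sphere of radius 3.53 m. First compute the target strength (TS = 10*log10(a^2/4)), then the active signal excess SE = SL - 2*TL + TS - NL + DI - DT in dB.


Step 1: TS = 10*log10(3.53^2/4) = 4.93 dB
Step 2: SE = SL - 2*TL + TS - NL + DI - DT = 205 - 2*56 + (4.93) - 52 + 24 - 9 = 60.93

60.93 dB


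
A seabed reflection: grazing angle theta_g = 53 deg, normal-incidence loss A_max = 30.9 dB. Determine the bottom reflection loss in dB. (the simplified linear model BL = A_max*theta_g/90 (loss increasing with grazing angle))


BL = A_max * theta_g / 90 = 30.9 * 53 / 90 = 18.2

18.2 dB


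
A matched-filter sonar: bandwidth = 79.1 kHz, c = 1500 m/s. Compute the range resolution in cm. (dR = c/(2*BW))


dR = c/(2*BW) = 1500 / (2 * 79.1e3) = 0.0095 m = 0.95 cm

0.95 cm


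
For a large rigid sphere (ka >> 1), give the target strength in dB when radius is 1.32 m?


TS = 10*log10(1.32^2 / 4) = 10*log10(0.4356) = -3.61

-3.61 dB


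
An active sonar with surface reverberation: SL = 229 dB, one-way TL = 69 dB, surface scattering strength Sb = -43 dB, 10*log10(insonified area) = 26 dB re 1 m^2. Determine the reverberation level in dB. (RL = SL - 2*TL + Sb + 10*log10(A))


74 dB


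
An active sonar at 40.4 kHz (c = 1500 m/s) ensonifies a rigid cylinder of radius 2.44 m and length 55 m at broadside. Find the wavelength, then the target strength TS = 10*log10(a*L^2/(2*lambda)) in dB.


Step 1: lambda = c/f = 1500/40400 = 0.03713 m
Step 2: TS = 10*log10(a*L^2/(2*lambda)) = 10*log10(2.44*55^2/(2*0.03713)) = 49.97

49.97 dB


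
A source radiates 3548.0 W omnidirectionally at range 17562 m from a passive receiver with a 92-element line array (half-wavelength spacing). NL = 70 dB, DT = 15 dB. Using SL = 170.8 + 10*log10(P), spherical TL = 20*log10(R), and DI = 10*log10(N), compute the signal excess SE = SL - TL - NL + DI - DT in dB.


56.05 dB


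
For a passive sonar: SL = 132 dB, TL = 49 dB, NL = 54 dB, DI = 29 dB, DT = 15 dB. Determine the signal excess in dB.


43 dB


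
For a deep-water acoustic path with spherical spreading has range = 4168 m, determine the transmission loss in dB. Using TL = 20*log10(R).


72.4 dB


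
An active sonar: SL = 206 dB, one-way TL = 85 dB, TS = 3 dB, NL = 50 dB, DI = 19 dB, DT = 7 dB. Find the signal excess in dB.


SE = SL - 2*TL + TS - NL + DI - DT = 206 - 2*85 + (3) - 50 + 19 - 7 = 1

1 dB


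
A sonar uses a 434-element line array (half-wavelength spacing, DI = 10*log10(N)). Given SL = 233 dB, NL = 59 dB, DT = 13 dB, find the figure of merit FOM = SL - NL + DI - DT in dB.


Step 1: DI = 10*log10(434) = 26.37 dB
Step 2: FOM = SL - NL + DI - DT = 233 - 59 + 26.37 - 13 = 187.37

187.37 dB


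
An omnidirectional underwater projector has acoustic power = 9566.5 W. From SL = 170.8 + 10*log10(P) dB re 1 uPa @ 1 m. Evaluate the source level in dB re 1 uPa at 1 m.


SL = 170.8 + 10*log10(9566.5) = 170.8 + 39.81 = 210.61

210.61 dB


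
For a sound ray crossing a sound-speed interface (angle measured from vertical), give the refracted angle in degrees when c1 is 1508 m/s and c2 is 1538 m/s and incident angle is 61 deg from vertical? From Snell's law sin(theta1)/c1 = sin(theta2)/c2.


sin(theta2) = (c2/c1)*sin(theta1) = (1538/1508)*sin(61 deg) = 0.89202
theta2 = arcsin(0.89202) = 63.13

63.13 deg


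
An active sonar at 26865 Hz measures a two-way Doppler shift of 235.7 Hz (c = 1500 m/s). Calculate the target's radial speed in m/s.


From fd = 2*f*v/c, v = c*fd/(2*f) = 1500 * 235.7 / (2*26865) = 6.58

6.58 m/s


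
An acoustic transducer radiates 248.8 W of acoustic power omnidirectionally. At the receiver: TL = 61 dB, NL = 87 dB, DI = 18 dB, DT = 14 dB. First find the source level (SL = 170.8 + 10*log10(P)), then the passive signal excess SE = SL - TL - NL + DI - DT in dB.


Step 1: SL = 170.8 + 10*log10(248.8) = 194.76 dB
Step 2: SE = SL - TL - NL + DI - DT = 194.76 - 61 - 87 + 18 - 14 = 50.76

50.76 dB


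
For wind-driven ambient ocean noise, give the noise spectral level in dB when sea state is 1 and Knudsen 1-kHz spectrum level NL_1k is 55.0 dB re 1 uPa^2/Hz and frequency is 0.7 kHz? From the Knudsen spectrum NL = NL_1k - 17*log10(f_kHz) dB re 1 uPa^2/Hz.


NL = NL_1k - 17*log10(f_kHz) = 55.0 - 17*log10(0.7) = 55.0 - (-2.63) = 57.63

57.63 dB


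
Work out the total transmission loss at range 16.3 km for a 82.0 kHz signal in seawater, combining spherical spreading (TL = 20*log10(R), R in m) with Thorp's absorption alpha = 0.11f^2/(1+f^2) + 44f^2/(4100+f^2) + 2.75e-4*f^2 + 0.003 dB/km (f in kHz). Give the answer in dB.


561.76 dB


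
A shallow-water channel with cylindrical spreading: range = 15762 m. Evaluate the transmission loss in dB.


TL = 10*log10(15762) = 41.98

41.98 dB


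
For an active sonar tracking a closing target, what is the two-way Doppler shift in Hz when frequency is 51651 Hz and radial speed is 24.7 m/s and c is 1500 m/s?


fd = 2*f*v/c = 2 * 51651 * 24.7 / 1500 = 1701.04

1701.04 Hz


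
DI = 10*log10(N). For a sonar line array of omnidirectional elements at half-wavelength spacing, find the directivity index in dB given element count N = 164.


DI = 10*log10(164) = 22.15

22.15 dB


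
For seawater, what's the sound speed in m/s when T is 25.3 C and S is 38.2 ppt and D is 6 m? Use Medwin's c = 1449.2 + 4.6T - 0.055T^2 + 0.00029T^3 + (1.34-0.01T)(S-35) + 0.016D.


1538.65 m/s


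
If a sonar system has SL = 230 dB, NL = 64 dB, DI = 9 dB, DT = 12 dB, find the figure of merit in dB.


FOM = SL - NL + DI - DT = 230 - 64 + 9 - 12 = 163

163 dB


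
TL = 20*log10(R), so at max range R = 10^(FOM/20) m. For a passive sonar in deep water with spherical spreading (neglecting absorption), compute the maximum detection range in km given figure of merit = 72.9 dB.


4.42 km


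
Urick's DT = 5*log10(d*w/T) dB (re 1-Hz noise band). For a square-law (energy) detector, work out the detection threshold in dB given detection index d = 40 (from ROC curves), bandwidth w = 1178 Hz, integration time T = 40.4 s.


15.33 dB


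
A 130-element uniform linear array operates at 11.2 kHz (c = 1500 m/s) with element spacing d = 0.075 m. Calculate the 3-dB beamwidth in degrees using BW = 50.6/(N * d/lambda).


Step 1: lambda = 1500/11200 = 0.13393 m
Step 2: d/lambda = 0.075/0.13393 = 0.56
Step 3: BW = 50.6/(N * d/lambda) = 50.6/(130 * 0.56) = 0.7

0.7 deg


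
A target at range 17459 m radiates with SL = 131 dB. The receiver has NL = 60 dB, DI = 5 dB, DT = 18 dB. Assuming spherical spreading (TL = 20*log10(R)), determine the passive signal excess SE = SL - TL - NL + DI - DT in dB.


Step 1: TL = 20*log10(17459) = 84.84 dB
Step 2: SE = 131 - 84.84 - 60 + 5 - 18 = -26.84

-26.84 dB


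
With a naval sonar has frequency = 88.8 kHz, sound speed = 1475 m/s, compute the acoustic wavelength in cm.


1.66 cm


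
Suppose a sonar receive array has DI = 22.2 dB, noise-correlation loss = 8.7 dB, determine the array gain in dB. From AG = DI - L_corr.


13.5 dB


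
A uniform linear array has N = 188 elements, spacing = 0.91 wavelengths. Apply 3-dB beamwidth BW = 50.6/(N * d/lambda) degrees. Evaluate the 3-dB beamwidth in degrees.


BW = 50.6 / (188 * 0.91) = 50.6 / 171.08 = 0.3

0.3 deg


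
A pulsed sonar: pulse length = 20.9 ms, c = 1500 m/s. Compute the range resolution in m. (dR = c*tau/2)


dR = c*tau/2 = 1500 * 20.9e-3 / 2 = 15.675

15.675 m


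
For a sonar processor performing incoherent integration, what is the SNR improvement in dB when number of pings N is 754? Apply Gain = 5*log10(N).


Gain = 5*log10(754) = 14.39

14.39 dB


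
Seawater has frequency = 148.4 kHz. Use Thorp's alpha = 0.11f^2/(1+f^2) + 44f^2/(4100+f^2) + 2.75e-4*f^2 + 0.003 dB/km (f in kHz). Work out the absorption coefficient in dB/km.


f^2 = 22022.56
alpha = 0.11*22022.56/(1+22022.56) + 44*22022.56/(4100+22022.56) + 2.75e-4*22022.56 + 0.003 = 43.263

43.263 dB/km


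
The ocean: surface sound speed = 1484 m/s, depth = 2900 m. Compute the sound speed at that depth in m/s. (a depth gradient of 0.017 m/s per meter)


c = 1484 + 0.017 * 2900 = 1533.3

1533.3 m/s


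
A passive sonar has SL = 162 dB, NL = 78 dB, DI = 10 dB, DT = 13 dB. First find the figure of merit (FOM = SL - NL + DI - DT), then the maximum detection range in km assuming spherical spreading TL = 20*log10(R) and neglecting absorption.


Step 1: FOM = SL - NL + DI - DT = 162 - 78 + 10 - 13 = 81 dB
Step 2: at max range FOM = TL = 20*log10(R), so R = 10^(81/20) = 11220.18 m = 11.22 km

11.22 km


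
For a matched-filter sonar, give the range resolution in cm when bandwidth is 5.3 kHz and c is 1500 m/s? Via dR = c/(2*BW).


dR = c/(2*BW) = 1500 / (2 * 5.3e3) = 0.1415 m = 14.15 cm

14.15 cm


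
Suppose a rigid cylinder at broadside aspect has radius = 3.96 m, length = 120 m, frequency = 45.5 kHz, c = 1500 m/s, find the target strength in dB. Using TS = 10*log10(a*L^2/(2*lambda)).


lambda = 1500/45500 = 0.03297 m
TS = 10*log10(3.96*120^2/(2*0.03297)) = 59.37

59.37 dB


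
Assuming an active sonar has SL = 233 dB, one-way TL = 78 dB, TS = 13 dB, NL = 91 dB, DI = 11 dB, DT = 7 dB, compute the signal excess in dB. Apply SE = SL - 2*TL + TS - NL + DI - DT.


3 dB


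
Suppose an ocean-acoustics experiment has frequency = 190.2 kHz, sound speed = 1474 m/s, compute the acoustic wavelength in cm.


lambda = c/f = 1474 / 190200 = 0.0077 m = 0.77 cm

0.77 cm


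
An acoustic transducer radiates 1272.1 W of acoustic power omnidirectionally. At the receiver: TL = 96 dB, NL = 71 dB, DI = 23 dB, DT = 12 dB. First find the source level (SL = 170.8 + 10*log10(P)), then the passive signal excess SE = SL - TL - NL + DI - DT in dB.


Step 1: SL = 170.8 + 10*log10(1272.1) = 201.85 dB
Step 2: SE = SL - TL - NL + DI - DT = 201.85 - 96 - 71 + 23 - 12 = 45.85

45.85 dB


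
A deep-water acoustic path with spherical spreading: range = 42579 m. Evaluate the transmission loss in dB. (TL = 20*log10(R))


TL = 20*log10(42579) = 92.58

92.58 dB


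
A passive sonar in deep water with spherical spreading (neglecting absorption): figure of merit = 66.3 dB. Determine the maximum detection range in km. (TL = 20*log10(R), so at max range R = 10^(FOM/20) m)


At max range FOM = TL, so 20*log10(R) = 66.3
R = 10^(66.3/20) = 2065.38 m = 2.07 km

2.07 km


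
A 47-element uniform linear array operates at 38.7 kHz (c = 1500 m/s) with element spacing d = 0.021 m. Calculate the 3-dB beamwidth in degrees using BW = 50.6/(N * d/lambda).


Step 1: lambda = 1500/38700 = 0.03876 m
Step 2: d/lambda = 0.021/0.03876 = 0.5418
Step 3: BW = 50.6/(N * d/lambda) = 50.6/(47 * 0.5418) = 1.99

1.99 deg


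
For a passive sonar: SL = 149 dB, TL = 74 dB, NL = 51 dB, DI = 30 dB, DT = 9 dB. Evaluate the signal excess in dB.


45 dB


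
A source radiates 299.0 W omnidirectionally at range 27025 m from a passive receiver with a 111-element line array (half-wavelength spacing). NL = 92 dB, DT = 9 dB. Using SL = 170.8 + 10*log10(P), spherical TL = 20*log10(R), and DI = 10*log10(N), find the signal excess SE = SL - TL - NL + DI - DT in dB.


Step 1: SL = 170.8 + 10*log10(299.0) = 195.56 dB
Step 2: TL = 20*log10(27025) = 88.64 dB
Step 3: DI = 10*log10(111) = 20.45 dB
Step 4: SE = SL - TL - NL + DI - DT = 195.56 - 88.64 - 92 + 20.45 - 9 = 26.37

26.37 dB


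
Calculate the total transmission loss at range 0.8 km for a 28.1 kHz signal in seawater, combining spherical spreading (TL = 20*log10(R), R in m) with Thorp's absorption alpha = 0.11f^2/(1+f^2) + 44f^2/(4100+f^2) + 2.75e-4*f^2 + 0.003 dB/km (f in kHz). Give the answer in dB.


Step 1 (Thorp): alpha = 0.11*789.61/(1+789.61) + 44*789.61/(4100+789.61) + 2.75e-4*789.61 + 0.003 = 7.4354 dB/km
Step 2: TL_spread = 20*log10(800) = 58.06 dB
Step 3: TL_abs = alpha*R = 7.4354 * 0.8 = 5.95 dB
Step 4: TL_total = 58.06 + 5.95 = 64.01

64.01 dB


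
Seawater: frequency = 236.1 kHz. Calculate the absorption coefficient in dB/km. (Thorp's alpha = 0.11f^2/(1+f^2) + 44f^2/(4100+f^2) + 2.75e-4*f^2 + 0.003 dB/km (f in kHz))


f^2 = 55743.21
alpha = 0.11*55743.21/(1+55743.21) + 44*55743.21/(4100+55743.21) + 2.75e-4*55743.21 + 0.003 = 56.428

56.428 dB/km


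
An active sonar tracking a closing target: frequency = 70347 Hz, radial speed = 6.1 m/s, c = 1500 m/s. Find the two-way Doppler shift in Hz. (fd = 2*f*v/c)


fd = 2*f*v/c = 2 * 70347 * 6.1 / 1500 = 572.16

572.16 Hz


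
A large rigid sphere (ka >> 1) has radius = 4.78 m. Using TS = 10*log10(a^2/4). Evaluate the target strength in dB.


TS = 10*log10(4.78^2 / 4) = 10*log10(5.7121) = 7.57

7.57 dB


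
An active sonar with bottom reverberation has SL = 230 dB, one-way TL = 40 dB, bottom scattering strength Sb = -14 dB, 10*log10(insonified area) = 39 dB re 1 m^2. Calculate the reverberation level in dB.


RL = SL - 2*TL + Sb + 10*log10(A) = 230 - 2*40 + (-14) + 39 = 175

175 dB


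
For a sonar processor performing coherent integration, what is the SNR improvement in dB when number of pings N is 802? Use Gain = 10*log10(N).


Gain = 10*log10(802) = 29.04

29.04 dB


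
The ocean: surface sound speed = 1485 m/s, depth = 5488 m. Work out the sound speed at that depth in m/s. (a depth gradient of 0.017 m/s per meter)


1578.296 m/s


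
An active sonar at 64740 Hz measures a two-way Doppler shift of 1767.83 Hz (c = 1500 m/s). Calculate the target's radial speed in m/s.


From fd = 2*f*v/c, v = c*fd/(2*f) = 1500 * 1767.83 / (2*64740) = 20.48

20.48 m/s


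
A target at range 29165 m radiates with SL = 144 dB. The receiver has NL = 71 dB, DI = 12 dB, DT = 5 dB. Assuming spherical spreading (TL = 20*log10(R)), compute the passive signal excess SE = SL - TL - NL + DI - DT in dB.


Step 1: TL = 20*log10(29165) = 89.3 dB
Step 2: SE = 144 - 89.3 - 71 + 12 - 5 = -9.3

-9.3 dB


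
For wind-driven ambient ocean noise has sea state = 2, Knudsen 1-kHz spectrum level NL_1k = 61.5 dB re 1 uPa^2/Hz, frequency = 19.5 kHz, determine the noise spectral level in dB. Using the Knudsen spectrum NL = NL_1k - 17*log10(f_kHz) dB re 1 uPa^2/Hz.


NL = NL_1k - 17*log10(f_kHz) = 61.5 - 17*log10(19.5) = 61.5 - (21.93) = 39.57

39.57 dB


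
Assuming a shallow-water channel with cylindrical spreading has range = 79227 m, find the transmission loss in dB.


48.99 dB


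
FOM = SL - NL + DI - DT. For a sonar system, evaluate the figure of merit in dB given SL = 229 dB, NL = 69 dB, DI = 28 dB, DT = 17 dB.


171 dB


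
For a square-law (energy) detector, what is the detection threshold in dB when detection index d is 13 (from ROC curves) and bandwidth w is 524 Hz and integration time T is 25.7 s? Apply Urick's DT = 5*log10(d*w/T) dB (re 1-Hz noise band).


DT = 5*log10(d*w/T) = 5*log10(13 * 524 / 25.7) = 5*log10(265.06) = 12.12

12.12 dB


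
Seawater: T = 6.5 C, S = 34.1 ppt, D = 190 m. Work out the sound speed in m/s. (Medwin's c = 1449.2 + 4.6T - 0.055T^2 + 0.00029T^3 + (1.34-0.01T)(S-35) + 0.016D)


c = 1449.2 + 4.6*6.5 - 0.055*6.5^2 + 0.00029*6.5^3 + (1.34 - 0.01*6.5)*(34.1 - 35) + 0.016*190 = 1478.75

1478.75 m/s


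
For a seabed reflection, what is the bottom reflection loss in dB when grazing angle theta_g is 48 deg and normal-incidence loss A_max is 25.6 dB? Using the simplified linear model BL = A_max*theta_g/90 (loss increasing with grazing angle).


BL = A_max * theta_g / 90 = 25.6 * 48 / 90 = 13.65

13.65 dB


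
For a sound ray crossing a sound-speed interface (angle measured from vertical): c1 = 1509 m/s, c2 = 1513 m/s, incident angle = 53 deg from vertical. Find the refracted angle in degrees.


53.2 deg


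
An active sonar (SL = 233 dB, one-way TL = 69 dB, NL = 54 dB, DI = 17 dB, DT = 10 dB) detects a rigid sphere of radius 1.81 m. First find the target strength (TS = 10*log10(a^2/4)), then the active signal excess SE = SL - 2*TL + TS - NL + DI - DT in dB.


Step 1: TS = 10*log10(1.81^2/4) = -0.87 dB
Step 2: SE = SL - 2*TL + TS - NL + DI - DT = 233 - 2*69 + (-0.87) - 54 + 17 - 10 = 47.13

47.13 dB


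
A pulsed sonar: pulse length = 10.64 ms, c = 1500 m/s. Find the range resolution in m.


dR = c*tau/2 = 1500 * 10.64e-3 / 2 = 7.98

7.98 m


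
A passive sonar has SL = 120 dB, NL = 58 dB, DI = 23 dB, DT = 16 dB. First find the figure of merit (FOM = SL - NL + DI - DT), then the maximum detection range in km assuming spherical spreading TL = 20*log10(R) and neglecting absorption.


Step 1: FOM = SL - NL + DI - DT = 120 - 58 + 23 - 16 = 69 dB
Step 2: at max range FOM = TL = 20*log10(R), so R = 10^(69/20) = 2818.38 m = 2.82 km

2.82 km


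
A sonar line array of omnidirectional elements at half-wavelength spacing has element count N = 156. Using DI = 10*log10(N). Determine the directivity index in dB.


DI = 10*log10(156) = 21.93

21.93 dB


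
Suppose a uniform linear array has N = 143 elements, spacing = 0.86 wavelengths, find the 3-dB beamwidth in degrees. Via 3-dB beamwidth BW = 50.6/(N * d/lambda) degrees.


BW = 50.6 / (143 * 0.86) = 50.6 / 122.98 = 0.41

0.41 deg


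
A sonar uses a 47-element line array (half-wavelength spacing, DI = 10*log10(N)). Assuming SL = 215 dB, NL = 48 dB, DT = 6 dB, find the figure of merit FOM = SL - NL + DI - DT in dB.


177.72 dB


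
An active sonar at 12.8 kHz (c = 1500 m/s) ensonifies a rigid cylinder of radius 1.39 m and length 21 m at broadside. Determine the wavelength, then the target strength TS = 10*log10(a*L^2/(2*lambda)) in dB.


Step 1: lambda = c/f = 1500/12800 = 0.11719 m
Step 2: TS = 10*log10(a*L^2/(2*lambda)) = 10*log10(1.39*21^2/(2*0.11719)) = 34.18

34.18 dB


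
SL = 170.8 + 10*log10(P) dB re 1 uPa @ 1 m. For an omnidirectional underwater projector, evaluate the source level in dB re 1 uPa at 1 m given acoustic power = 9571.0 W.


SL = 170.8 + 10*log10(9571.0) = 170.8 + 39.81 = 210.61

210.61 dB


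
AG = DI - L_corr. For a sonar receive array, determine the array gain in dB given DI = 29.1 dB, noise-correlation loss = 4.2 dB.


AG = DI - L_corr = 29.1 - 4.2 = 24.9

24.9 dB


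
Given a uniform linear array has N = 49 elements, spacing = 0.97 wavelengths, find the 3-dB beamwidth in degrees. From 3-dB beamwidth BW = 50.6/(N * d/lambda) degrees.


1.06 deg


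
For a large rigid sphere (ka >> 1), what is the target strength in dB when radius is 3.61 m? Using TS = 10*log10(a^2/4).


TS = 10*log10(3.61^2 / 4) = 10*log10(3.258025) = 5.13

5.13 dB


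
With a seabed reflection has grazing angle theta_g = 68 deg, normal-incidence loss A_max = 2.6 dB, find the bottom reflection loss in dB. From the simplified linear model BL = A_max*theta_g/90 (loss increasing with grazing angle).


BL = A_max * theta_g / 90 = 2.6 * 68 / 90 = 1.96

1.96 dB


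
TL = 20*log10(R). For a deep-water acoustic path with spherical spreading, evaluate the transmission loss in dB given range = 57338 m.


TL = 20*log10(57338) = 95.17

95.17 dB


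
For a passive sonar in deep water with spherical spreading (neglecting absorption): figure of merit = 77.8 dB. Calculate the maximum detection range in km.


7.76 km


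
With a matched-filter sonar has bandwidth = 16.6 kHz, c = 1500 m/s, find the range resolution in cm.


dR = c/(2*BW) = 1500 / (2 * 16.6e3) = 0.0452 m = 4.52 cm

4.52 cm


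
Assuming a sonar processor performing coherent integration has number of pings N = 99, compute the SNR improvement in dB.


Gain = 10*log10(99) = 19.96

19.96 dB


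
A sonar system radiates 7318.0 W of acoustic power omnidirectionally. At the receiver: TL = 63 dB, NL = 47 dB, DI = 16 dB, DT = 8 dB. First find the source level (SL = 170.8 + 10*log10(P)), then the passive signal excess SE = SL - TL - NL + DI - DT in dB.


Step 1: SL = 170.8 + 10*log10(7318.0) = 209.44 dB
Step 2: SE = SL - TL - NL + DI - DT = 209.44 - 63 - 47 + 16 - 8 = 107.44

107.44 dB


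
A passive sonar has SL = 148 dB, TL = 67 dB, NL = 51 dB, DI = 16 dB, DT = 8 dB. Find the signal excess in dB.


SE = SL - TL - NL + DI - DT = 148 - 67 - 51 + 16 - 8 = 38

38 dB


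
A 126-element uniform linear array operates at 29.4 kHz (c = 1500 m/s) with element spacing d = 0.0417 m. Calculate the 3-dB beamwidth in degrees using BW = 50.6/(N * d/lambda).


0.49 deg


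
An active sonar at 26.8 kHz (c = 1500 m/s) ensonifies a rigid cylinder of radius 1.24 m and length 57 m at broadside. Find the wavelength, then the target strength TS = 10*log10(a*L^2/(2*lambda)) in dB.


Step 1: lambda = c/f = 1500/26800 = 0.05597 m
Step 2: TS = 10*log10(a*L^2/(2*lambda)) = 10*log10(1.24*57^2/(2*0.05597)) = 45.56

45.56 dB


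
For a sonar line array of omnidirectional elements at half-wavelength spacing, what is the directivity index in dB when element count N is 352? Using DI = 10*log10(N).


DI = 10*log10(352) = 25.47

25.47 dB


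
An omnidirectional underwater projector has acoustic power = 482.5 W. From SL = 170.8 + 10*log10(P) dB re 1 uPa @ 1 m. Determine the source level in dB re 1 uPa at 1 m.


197.63 dB


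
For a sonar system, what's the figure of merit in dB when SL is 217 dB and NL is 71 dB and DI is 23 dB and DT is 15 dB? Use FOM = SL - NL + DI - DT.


FOM = SL - NL + DI - DT = 217 - 71 + 23 - 15 = 154

154 dB


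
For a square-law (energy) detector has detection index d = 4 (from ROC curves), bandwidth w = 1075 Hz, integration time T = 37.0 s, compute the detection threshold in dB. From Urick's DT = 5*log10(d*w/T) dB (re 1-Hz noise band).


DT = 5*log10(d*w/T) = 5*log10(4 * 1075 / 37.0) = 5*log10(116.22) = 10.33

10.33 dB


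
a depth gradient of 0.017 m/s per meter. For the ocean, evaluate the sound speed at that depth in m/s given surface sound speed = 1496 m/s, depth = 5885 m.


c = 1496 + 0.017 * 5885 = 1596.045

1596.045 m/s


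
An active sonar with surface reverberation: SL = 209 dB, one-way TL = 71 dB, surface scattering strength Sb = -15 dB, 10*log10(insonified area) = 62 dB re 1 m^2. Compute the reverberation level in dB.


114 dB
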